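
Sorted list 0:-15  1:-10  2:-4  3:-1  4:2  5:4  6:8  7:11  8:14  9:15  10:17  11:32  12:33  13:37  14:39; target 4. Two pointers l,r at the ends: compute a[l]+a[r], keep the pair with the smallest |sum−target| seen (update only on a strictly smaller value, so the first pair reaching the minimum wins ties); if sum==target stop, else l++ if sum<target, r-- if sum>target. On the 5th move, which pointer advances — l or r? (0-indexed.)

l

l=0 r=14: -15+39=24 d=20 *, r--
l=0 r=13: -15+37=22 d=18 *, r--
l=0 r=12: -15+33=18 d=14 *, r--
l=0 r=11: -15+32=17 d=13 *, r--
l=0 r=10: -15+17=2 d=2 *, l++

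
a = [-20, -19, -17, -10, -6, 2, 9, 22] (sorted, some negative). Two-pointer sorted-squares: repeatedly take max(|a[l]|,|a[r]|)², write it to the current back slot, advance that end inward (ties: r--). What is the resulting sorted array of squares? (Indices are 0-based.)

[4, 36, 81, 100, 289, 361, 400, 484]

[0,7] |-20|<=|22| out[7]=484 → r--
[0,6] |-20|>|9| out[6]=400 → l++
[1,6] |-19|>|9| out[5]=361 → l++
[2,6] |-17|>|9| out[4]=289 → l++
[3,6] |-10|>|9| out[3]=100 → l++
[4,6] |-6|<=|9| out[2]=81 → r--
[4,5] |-6|>|2| out[1]=36 → l++
[5,5] |2|<=|2| out[0]=4 → r--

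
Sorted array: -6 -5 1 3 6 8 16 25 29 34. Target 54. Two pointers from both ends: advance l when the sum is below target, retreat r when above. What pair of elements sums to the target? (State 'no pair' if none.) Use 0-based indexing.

(25, 29)

l=0 r=9: -6+34=28 <54, l++
l=1 r=9: -5+34=29 <54, l++
l=2 r=9: 1+34=35 <54, l++
l=3 r=9: 3+34=37 <54, l++
l=4 r=9: 6+34=40 <54, l++
l=5 r=9: 8+34=42 <54, l++
l=6 r=9: 16+34=50 <54, l++
l=7 r=9: 25+34=59 >54, r--
l=7 r=8: 25+29=54, found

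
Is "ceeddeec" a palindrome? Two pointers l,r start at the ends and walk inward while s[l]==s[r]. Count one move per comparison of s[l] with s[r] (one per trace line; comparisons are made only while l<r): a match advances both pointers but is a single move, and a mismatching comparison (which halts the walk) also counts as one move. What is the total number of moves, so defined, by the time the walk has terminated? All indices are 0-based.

[0,7] 'c'=='c' → l++,r--
[1,6] 'e'=='e' → l++,r--
[2,5] 'e'=='e' → l++,r--
[3,4] 'd'=='d' → l++,r--

4 moves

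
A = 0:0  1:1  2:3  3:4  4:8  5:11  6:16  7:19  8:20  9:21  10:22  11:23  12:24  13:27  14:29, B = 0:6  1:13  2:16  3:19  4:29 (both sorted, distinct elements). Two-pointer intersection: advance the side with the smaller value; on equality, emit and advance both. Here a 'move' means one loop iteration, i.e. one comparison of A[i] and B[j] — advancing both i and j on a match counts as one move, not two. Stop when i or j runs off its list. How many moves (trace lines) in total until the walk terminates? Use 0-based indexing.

17 moves

i=0 j=0: 0<6, i++
i=1 j=0: 1<6, i++
i=2 j=0: 3<6, i++
i=3 j=0: 4<6, i++
i=4 j=0: 8>6, j++
i=4 j=1: 8<13, i++
i=5 j=1: 11<13, i++
i=6 j=1: 16>13, j++
i=6 j=2: 16==16 emit, i++,j++
i=7 j=3: 19==19 emit, i++,j++
i=8 j=4: 20<29, i++
i=9 j=4: 21<29, i++
i=10 j=4: 22<29, i++
i=11 j=4: 23<29, i++
i=12 j=4: 24<29, i++
i=13 j=4: 27<29, i++
i=14 j=4: 29==29 emit, i++,j++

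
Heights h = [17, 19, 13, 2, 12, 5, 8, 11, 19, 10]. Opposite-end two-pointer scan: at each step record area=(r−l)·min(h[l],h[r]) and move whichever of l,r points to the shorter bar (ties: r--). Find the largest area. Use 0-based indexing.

max area = 136

[0,9] min(17,10)*9=90 best=90 * → r--
[0,8] min(17,19)*8=136 best=136 * → l++
[1,8] min(19,19)*7=133 best=136 → r--
[1,7] min(19,11)*6=66 best=136 → r--
[1,6] min(19,8)*5=40 best=136 → r--
[1,5] min(19,5)*4=20 best=136 → r--
[1,4] min(19,12)*3=36 best=136 → r--
[1,3] min(19,2)*2=4 best=136 → r--
[1,2] min(19,13)*1=13 best=136 → r--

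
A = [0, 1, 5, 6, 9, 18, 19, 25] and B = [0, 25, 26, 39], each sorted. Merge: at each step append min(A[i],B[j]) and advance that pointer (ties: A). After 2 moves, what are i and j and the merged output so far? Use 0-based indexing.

i=1, j=1, merged so far=[0, 0]

i=0 j=0: A[i]=0<=B[j]=0 take 0, i++
i=1 j=0: A[i]=1>B[j]=0 take 0, j++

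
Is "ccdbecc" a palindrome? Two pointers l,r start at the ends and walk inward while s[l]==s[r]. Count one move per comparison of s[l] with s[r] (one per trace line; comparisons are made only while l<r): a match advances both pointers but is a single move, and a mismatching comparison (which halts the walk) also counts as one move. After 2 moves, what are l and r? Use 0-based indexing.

l=2, r=4

l=0 r=6: 'c'=='c', l++,r--
l=1 r=5: 'c'=='c', l++,r--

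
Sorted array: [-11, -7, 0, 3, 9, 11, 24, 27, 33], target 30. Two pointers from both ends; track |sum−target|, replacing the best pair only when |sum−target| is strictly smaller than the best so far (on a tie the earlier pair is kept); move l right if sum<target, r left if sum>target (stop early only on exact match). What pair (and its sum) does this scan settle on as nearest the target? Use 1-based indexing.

[1,9] -11+33=22 d=8 * → l++
[2,9] -7+33=26 d=4 * → l++
[3,9] 0+33=33 d=3 * → r--
[3,8] 0+27=27 d=3 → l++
[4,8] 3+27=30 d=0 * → stop

pair (3, 27) with sum 30 (|Δ|=0)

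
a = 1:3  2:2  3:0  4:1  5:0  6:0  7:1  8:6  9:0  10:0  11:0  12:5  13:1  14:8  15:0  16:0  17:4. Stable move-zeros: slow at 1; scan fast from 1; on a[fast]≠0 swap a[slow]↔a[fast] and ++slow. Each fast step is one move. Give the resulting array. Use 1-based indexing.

(s=1,f=1) a[fast]=3≠0 swap→a[1]=3 → slow++,fast++
(s=2,f=2) a[fast]=2≠0 swap→a[2]=2 → slow++,fast++
(s=3,f=3) a[fast]=0 → fast++
(s=3,f=4) a[fast]=1≠0 swap→a[3]=1 → slow++,fast++
(s=4,f=5) a[fast]=0 → fast++
(s=4,f=6) a[fast]=0 → fast++
(s=4,f=7) a[fast]=1≠0 swap→a[4]=1 → slow++,fast++
(s=5,f=8) a[fast]=6≠0 swap→a[5]=6 → slow++,fast++
(s=6,f=9) a[fast]=0 → fast++
(s=6,f=10) a[fast]=0 → fast++
(s=6,f=11) a[fast]=0 → fast++
(s=6,f=12) a[fast]=5≠0 swap→a[6]=5 → slow++,fast++
(s=7,f=13) a[fast]=1≠0 swap→a[7]=1 → slow++,fast++
(s=8,f=14) a[fast]=8≠0 swap→a[8]=8 → slow++,fast++
(s=9,f=15) a[fast]=0 → fast++
(s=9,f=16) a[fast]=0 → fast++
(s=9,f=17) a[fast]=4≠0 swap→a[9]=4 → slow++,fast++

[3, 2, 1, 1, 6, 5, 1, 8, 4, 0, 0, 0, 0, 0, 0, 0, 0]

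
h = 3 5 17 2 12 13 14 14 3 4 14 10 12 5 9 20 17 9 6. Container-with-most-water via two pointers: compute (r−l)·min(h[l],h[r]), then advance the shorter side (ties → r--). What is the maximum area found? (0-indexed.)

max area = 238

[0,18] min(3,6)*18=54 best=54 * → l++
[1,18] min(5,6)*17=85 best=85 * → l++
[2,18] min(17,6)*16=96 best=96 * → r--
[2,17] min(17,9)*15=135 best=135 * → r--
[2,16] min(17,17)*14=238 best=238 * → r--
[2,15] min(17,20)*13=221 best=238 → l++
[3,15] min(2,20)*12=24 best=238 → l++
[4,15] min(12,20)*11=132 best=238 → l++
[5,15] min(13,20)*10=130 best=238 → l++
[6,15] min(14,20)*9=126 best=238 → l++
[7,15] min(14,20)*8=112 best=238 → l++
[8,15] min(3,20)*7=21 best=238 → l++
[9,15] min(4,20)*6=24 best=238 → l++
[10,15] min(14,20)*5=70 best=238 → l++
[11,15] min(10,20)*4=40 best=238 → l++
[12,15] min(12,20)*3=36 best=238 → l++
[13,15] min(5,20)*2=10 best=238 → l++
[14,15] min(9,20)*1=9 best=238 → l++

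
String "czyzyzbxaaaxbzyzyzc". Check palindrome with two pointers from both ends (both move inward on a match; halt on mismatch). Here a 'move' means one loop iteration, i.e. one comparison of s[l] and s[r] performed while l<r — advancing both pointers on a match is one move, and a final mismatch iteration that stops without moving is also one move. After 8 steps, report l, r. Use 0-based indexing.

l=0 r=18: 'c'=='c', l++,r--
l=1 r=17: 'z'=='z', l++,r--
l=2 r=16: 'y'=='y', l++,r--
l=3 r=15: 'z'=='z', l++,r--
l=4 r=14: 'y'=='y', l++,r--
l=5 r=13: 'z'=='z', l++,r--
l=6 r=12: 'b'=='b', l++,r--
l=7 r=11: 'x'=='x', l++,r--

l=8, r=10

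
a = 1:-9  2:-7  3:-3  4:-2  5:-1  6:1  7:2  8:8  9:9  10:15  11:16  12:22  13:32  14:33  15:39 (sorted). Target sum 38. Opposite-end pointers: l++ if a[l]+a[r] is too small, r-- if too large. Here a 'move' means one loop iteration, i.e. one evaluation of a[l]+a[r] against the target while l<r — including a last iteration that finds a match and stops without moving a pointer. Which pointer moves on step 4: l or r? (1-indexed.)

l

l=1 r=15: -9+39=30 <38, l++
l=2 r=15: -7+39=32 <38, l++
l=3 r=15: -3+39=36 <38, l++
l=4 r=15: -2+39=37 <38, l++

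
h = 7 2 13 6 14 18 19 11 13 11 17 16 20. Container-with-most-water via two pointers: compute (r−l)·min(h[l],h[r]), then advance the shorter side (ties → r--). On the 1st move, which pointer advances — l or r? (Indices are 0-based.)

l

[0,12] min(7,20)*12=84 best=84 * → l++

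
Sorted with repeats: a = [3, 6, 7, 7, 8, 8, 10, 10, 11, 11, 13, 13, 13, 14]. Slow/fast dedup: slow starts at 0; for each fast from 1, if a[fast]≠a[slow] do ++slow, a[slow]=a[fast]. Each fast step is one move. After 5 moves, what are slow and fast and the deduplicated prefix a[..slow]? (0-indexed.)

slow=3, fast=6, prefix=[3, 6, 7, 8]

slow=0 fast=1: a[fast]=6≠a[slow]=3 write a[1]=6, slow++,fast++
slow=1 fast=2: a[fast]=7≠a[slow]=6 write a[2]=7, slow++,fast++
slow=2 fast=3: a[fast]=7=a[slow] dup, fast++
slow=2 fast=4: a[fast]=8≠a[slow]=7 write a[3]=8, slow++,fast++
slow=3 fast=5: a[fast]=8=a[slow] dup, fast++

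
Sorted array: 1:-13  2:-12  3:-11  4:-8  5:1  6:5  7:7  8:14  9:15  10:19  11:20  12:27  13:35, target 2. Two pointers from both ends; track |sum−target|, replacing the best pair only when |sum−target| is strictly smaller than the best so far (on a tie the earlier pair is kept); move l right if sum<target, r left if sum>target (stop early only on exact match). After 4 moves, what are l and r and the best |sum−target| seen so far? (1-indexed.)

l=1, r=9, best |Δ|=4

l=1 r=13: -13+35=22 d=20 *, r--
l=1 r=12: -13+27=14 d=12 *, r--
l=1 r=11: -13+20=7 d=5 *, r--
l=1 r=10: -13+19=6 d=4 *, r--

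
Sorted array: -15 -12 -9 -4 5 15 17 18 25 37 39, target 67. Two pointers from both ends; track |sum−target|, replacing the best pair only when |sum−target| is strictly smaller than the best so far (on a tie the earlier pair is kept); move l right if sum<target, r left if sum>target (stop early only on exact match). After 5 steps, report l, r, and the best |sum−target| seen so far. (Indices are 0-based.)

l=0 r=10: -15+39=24 d=43 *, l++
l=1 r=10: -12+39=27 d=40 *, l++
l=2 r=10: -9+39=30 d=37 *, l++
l=3 r=10: -4+39=35 d=32 *, l++
l=4 r=10: 5+39=44 d=23 *, l++

l=5, r=10, best |Δ|=23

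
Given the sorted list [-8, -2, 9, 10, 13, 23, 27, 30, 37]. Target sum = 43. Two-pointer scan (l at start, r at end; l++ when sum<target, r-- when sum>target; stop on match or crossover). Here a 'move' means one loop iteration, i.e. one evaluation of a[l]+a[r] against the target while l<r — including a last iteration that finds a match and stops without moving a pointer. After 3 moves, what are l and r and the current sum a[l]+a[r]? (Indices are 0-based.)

l=2, r=7, sum=39

[0,8] -8+37=29 <43 → l++
[1,8] -2+37=35 <43 → l++
[2,8] 9+37=46 >43 → r--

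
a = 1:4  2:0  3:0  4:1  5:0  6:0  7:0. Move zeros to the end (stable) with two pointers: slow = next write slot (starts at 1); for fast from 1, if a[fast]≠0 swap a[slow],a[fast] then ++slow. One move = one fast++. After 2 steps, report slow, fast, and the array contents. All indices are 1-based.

slow=1 fast=1: a[fast]=4≠0 swap→a[1]=4, slow++,fast++
slow=2 fast=2: a[fast]=0, fast++

slow=2, fast=3, a=[4, 0, 0, 1, 0, 0, 0]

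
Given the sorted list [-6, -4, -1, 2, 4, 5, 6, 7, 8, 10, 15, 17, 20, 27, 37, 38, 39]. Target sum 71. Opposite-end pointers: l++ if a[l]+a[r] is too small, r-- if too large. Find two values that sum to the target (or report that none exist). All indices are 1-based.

no pair

[1,17] -6+39=33 <71 → l++
[2,17] -4+39=35 <71 → l++
[3,17] -1+39=38 <71 → l++
[4,17] 2+39=41 <71 → l++
[5,17] 4+39=43 <71 → l++
[6,17] 5+39=44 <71 → l++
[7,17] 6+39=45 <71 → l++
[8,17] 7+39=46 <71 → l++
[9,17] 8+39=47 <71 → l++
[10,17] 10+39=49 <71 → l++
[11,17] 15+39=54 <71 → l++
[12,17] 17+39=56 <71 → l++
[13,17] 20+39=59 <71 → l++
[14,17] 27+39=66 <71 → l++
[15,17] 37+39=76 >71 → r--
[15,16] 37+38=75 >71 → r--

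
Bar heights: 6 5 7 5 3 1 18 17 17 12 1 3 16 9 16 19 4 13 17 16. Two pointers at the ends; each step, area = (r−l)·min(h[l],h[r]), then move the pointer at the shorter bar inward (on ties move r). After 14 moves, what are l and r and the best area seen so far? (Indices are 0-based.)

[0,19] min(6,16)*19=114 best=114 * → l++
[1,19] min(5,16)*18=90 best=114 → l++
[2,19] min(7,16)*17=119 best=119 * → l++
[3,19] min(5,16)*16=80 best=119 → l++
[4,19] min(3,16)*15=45 best=119 → l++
[5,19] min(1,16)*14=14 best=119 → l++
[6,19] min(18,16)*13=208 best=208 * → r--
[6,18] min(18,17)*12=204 best=208 → r--
[6,17] min(18,13)*11=143 best=208 → r--
[6,16] min(18,4)*10=40 best=208 → r--
[6,15] min(18,19)*9=162 best=208 → l++
[7,15] min(17,19)*8=136 best=208 → l++
[8,15] min(17,19)*7=119 best=208 → l++
[9,15] min(12,19)*6=72 best=208 → l++

l=10, r=15, best area=208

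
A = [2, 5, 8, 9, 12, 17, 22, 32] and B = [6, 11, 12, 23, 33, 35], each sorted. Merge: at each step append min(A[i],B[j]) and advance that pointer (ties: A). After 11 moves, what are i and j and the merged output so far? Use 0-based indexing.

i=7, j=4, merged so far=[2, 5, 6, 8, 9, 11, 12, 12, 17, 22, 23]

i=0 j=0: A[i]=2<=B[j]=6 take 2, i++
i=1 j=0: A[i]=5<=B[j]=6 take 5, i++
i=2 j=0: A[i]=8>B[j]=6 take 6, j++
i=2 j=1: A[i]=8<=B[j]=11 take 8, i++
i=3 j=1: A[i]=9<=B[j]=11 take 9, i++
i=4 j=1: A[i]=12>B[j]=11 take 11, j++
i=4 j=2: A[i]=12<=B[j]=12 take 12, i++
i=5 j=2: A[i]=17>B[j]=12 take 12, j++
i=5 j=3: A[i]=17<=B[j]=23 take 17, i++
i=6 j=3: A[i]=22<=B[j]=23 take 22, i++
i=7 j=3: A[i]=32>B[j]=23 take 23, j++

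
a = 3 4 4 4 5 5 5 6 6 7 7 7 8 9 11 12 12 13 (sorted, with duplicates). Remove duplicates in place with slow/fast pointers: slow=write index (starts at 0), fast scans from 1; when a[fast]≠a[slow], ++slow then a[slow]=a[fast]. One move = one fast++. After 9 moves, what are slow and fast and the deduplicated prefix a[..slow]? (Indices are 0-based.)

slow=4, fast=10, prefix=[3, 4, 5, 6, 7]

slow=0 fast=1: a[fast]=4≠a[slow]=3 write a[1]=4, slow++,fast++
slow=1 fast=2: a[fast]=4=a[slow] dup, fast++
slow=1 fast=3: a[fast]=4=a[slow] dup, fast++
slow=1 fast=4: a[fast]=5≠a[slow]=4 write a[2]=5, slow++,fast++
slow=2 fast=5: a[fast]=5=a[slow] dup, fast++
slow=2 fast=6: a[fast]=5=a[slow] dup, fast++
slow=2 fast=7: a[fast]=6≠a[slow]=5 write a[3]=6, slow++,fast++
slow=3 fast=8: a[fast]=6=a[slow] dup, fast++
slow=3 fast=9: a[fast]=7≠a[slow]=6 write a[4]=7, slow++,fast++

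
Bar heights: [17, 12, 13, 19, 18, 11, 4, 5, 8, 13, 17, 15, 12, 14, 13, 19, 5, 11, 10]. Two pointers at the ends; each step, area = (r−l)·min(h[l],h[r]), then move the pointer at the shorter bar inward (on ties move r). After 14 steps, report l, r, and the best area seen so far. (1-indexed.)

l=4, r=8, best area=255

[1,19] min(17,10)*18=180 best=180 * → r--
[1,18] min(17,11)*17=187 best=187 * → r--
[1,17] min(17,5)*16=80 best=187 → r--
[1,16] min(17,19)*15=255 best=255 * → l++
[2,16] min(12,19)*14=168 best=255 → l++
[3,16] min(13,19)*13=169 best=255 → l++
[4,16] min(19,19)*12=228 best=255 → r--
[4,15] min(19,13)*11=143 best=255 → r--
[4,14] min(19,14)*10=140 best=255 → r--
[4,13] min(19,12)*9=108 best=255 → r--
[4,12] min(19,15)*8=120 best=255 → r--
[4,11] min(19,17)*7=119 best=255 → r--
[4,10] min(19,13)*6=78 best=255 → r--
[4,9] min(19,8)*5=40 best=255 → r--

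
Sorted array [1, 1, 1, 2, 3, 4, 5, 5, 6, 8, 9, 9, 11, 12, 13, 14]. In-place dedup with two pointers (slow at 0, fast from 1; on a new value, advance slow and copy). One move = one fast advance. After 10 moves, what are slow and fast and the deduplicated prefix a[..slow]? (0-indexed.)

slow=0 fast=1: a[fast]=1=a[slow] dup, fast++
slow=0 fast=2: a[fast]=1=a[slow] dup, fast++
slow=0 fast=3: a[fast]=2≠a[slow]=1 write a[1]=2, slow++,fast++
slow=1 fast=4: a[fast]=3≠a[slow]=2 write a[2]=3, slow++,fast++
slow=2 fast=5: a[fast]=4≠a[slow]=3 write a[3]=4, slow++,fast++
slow=3 fast=6: a[fast]=5≠a[slow]=4 write a[4]=5, slow++,fast++
slow=4 fast=7: a[fast]=5=a[slow] dup, fast++
slow=4 fast=8: a[fast]=6≠a[slow]=5 write a[5]=6, slow++,fast++
slow=5 fast=9: a[fast]=8≠a[slow]=6 write a[6]=8, slow++,fast++
slow=6 fast=10: a[fast]=9≠a[slow]=8 write a[7]=9, slow++,fast++

slow=7, fast=11, prefix=[1, 2, 3, 4, 5, 6, 8, 9]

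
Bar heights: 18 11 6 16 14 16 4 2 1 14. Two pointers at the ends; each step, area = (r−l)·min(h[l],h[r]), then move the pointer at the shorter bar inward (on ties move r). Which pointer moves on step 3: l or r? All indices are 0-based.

[0,9] min(18,14)*9=126 best=126 * → r--
[0,8] min(18,1)*8=8 best=126 → r--
[0,7] min(18,2)*7=14 best=126 → r--

r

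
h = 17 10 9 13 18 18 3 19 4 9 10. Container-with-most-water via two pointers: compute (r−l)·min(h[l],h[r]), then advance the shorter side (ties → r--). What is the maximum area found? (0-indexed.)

[0,10] min(17,10)*10=100 best=100 * → r--
[0,9] min(17,9)*9=81 best=100 → r--
[0,8] min(17,4)*8=32 best=100 → r--
[0,7] min(17,19)*7=119 best=119 * → l++
[1,7] min(10,19)*6=60 best=119 → l++
[2,7] min(9,19)*5=45 best=119 → l++
[3,7] min(13,19)*4=52 best=119 → l++
[4,7] min(18,19)*3=54 best=119 → l++
[5,7] min(18,19)*2=36 best=119 → l++
[6,7] min(3,19)*1=3 best=119 → l++

max area = 119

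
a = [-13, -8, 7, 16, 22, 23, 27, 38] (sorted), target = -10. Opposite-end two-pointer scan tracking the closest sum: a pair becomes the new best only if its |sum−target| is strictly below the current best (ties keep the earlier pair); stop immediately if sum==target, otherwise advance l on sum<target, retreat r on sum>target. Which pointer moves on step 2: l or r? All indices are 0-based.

r

l=0 r=7: -13+38=25 d=35 *, r--
l=0 r=6: -13+27=14 d=24 *, r--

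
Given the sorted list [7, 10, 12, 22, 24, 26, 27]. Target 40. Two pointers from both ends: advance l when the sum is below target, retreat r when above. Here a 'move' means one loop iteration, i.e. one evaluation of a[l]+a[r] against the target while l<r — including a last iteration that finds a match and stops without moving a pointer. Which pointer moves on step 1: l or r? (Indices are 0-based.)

l=0 r=6: 7+27=34 <40, l++

l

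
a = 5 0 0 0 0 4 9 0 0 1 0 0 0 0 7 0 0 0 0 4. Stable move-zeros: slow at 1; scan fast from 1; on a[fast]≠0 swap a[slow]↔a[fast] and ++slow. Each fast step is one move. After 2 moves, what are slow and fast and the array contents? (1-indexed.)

(s=1,f=1) a[fast]=5≠0 swap→a[1]=5 → slow++,fast++
(s=2,f=2) a[fast]=0 → fast++

slow=2, fast=3, a=[5, 0, 0, 0, 0, 4, 9, 0, 0, 1, 0, 0, 0, 0, 7, 0, 0, 0, 0, 4]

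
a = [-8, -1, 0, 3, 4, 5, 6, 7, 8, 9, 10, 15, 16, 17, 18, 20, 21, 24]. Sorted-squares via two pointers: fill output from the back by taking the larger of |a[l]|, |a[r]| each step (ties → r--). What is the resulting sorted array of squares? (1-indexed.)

[1,18] |-8|<=|24| out[18]=576 → r--
[1,17] |-8|<=|21| out[17]=441 → r--
[1,16] |-8|<=|20| out[16]=400 → r--
[1,15] |-8|<=|18| out[15]=324 → r--
[1,14] |-8|<=|17| out[14]=289 → r--
[1,13] |-8|<=|16| out[13]=256 → r--
[1,12] |-8|<=|15| out[12]=225 → r--
[1,11] |-8|<=|10| out[11]=100 → r--
[1,10] |-8|<=|9| out[10]=81 → r--
[1,9] |-8|<=|8| out[9]=64 → r--
[1,8] |-8|>|7| out[8]=64 → l++
[2,8] |-1|<=|7| out[7]=49 → r--
[2,7] |-1|<=|6| out[6]=36 → r--
[2,6] |-1|<=|5| out[5]=25 → r--
[2,5] |-1|<=|4| out[4]=16 → r--
[2,4] |-1|<=|3| out[3]=9 → r--
[2,3] |-1|>|0| out[2]=1 → l++
[3,3] |0|<=|0| out[1]=0 → r--

[0, 1, 9, 16, 25, 36, 49, 64, 64, 81, 100, 225, 256, 289, 324, 400, 441, 576]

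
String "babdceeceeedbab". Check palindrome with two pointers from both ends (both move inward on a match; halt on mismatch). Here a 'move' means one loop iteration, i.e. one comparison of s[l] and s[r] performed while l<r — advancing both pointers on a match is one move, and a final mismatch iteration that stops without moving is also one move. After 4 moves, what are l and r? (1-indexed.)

l=5, r=11

l=1 r=15: 'b'=='b', l++,r--
l=2 r=14: 'a'=='a', l++,r--
l=3 r=13: 'b'=='b', l++,r--
l=4 r=12: 'd'=='d', l++,r--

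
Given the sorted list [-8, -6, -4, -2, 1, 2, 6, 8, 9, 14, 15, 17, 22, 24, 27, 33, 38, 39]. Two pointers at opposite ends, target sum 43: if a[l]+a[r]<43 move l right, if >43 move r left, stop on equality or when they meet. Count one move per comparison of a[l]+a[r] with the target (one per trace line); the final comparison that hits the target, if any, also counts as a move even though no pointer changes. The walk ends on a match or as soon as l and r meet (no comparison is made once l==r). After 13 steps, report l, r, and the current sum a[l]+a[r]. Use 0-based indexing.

l=10, r=14, sum=42

l=0 r=17: -8+39=31 <43, l++
l=1 r=17: -6+39=33 <43, l++
l=2 r=17: -4+39=35 <43, l++
l=3 r=17: -2+39=37 <43, l++
l=4 r=17: 1+39=40 <43, l++
l=5 r=17: 2+39=41 <43, l++
l=6 r=17: 6+39=45 >43, r--
l=6 r=16: 6+38=44 >43, r--
l=6 r=15: 6+33=39 <43, l++
l=7 r=15: 8+33=41 <43, l++
l=8 r=15: 9+33=42 <43, l++
l=9 r=15: 14+33=47 >43, r--
l=9 r=14: 14+27=41 <43, l++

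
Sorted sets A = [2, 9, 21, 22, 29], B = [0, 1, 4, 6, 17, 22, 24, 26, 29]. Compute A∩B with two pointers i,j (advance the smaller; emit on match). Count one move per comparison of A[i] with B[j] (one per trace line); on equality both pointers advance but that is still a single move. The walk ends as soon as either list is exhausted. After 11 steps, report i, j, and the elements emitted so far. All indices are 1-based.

i=1 j=1: 2>0, j++
i=1 j=2: 2>1, j++
i=1 j=3: 2<4, i++
i=2 j=3: 9>4, j++
i=2 j=4: 9>6, j++
i=2 j=5: 9<17, i++
i=3 j=5: 21>17, j++
i=3 j=6: 21<22, i++
i=4 j=6: 22==22 emit, i++,j++
i=5 j=7: 29>24, j++
i=5 j=8: 29>26, j++

i=5, j=9, emitted=[22]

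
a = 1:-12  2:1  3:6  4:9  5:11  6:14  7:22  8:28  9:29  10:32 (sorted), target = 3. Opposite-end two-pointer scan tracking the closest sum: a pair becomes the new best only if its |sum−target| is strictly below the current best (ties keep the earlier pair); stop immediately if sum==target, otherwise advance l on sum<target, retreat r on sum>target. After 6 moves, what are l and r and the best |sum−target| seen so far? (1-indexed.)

l=1 r=10: -12+32=20 d=17 *, r--
l=1 r=9: -12+29=17 d=14 *, r--
l=1 r=8: -12+28=16 d=13 *, r--
l=1 r=7: -12+22=10 d=7 *, r--
l=1 r=6: -12+14=2 d=1 *, l++
l=2 r=6: 1+14=15 d=12, r--

l=2, r=5, best |Δ|=1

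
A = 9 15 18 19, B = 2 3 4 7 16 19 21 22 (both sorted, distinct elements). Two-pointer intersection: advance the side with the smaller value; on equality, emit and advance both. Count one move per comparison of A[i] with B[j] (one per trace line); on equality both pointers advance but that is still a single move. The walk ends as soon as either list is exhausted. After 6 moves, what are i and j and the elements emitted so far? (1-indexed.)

i=1 j=1: 9>2, j++
i=1 j=2: 9>3, j++
i=1 j=3: 9>4, j++
i=1 j=4: 9>7, j++
i=1 j=5: 9<16, i++
i=2 j=5: 15<16, i++

i=3, j=5, emitted=[]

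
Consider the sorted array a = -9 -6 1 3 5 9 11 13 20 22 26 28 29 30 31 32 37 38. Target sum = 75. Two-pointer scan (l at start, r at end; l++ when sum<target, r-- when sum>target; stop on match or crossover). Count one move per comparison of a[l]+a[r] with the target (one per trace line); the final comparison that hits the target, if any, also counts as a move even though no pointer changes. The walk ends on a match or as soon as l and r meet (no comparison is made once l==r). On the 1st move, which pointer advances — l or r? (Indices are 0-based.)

l

[0,17] -9+38=29 <75 → l++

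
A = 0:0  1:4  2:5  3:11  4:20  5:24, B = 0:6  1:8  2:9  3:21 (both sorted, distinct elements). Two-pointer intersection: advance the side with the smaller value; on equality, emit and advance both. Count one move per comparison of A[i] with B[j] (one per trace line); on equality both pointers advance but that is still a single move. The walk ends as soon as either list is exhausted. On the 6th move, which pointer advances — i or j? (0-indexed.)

i=0 j=0: 0<6, i++
i=1 j=0: 4<6, i++
i=2 j=0: 5<6, i++
i=3 j=0: 11>6, j++
i=3 j=1: 11>8, j++
i=3 j=2: 11>9, j++

j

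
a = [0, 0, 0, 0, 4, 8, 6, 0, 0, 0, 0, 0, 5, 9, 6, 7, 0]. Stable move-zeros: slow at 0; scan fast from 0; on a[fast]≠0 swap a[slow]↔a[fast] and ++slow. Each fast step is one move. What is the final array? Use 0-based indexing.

[4, 8, 6, 5, 9, 6, 7, 0, 0, 0, 0, 0, 0, 0, 0, 0, 0]

slow=0 fast=0: a[fast]=0, fast++
slow=0 fast=1: a[fast]=0, fast++
slow=0 fast=2: a[fast]=0, fast++
slow=0 fast=3: a[fast]=0, fast++
slow=0 fast=4: a[fast]=4≠0 swap→a[0]=4, slow++,fast++
slow=1 fast=5: a[fast]=8≠0 swap→a[1]=8, slow++,fast++
slow=2 fast=6: a[fast]=6≠0 swap→a[2]=6, slow++,fast++
slow=3 fast=7: a[fast]=0, fast++
slow=3 fast=8: a[fast]=0, fast++
slow=3 fast=9: a[fast]=0, fast++
slow=3 fast=10: a[fast]=0, fast++
slow=3 fast=11: a[fast]=0, fast++
slow=3 fast=12: a[fast]=5≠0 swap→a[3]=5, slow++,fast++
slow=4 fast=13: a[fast]=9≠0 swap→a[4]=9, slow++,fast++
slow=5 fast=14: a[fast]=6≠0 swap→a[5]=6, slow++,fast++
slow=6 fast=15: a[fast]=7≠0 swap→a[6]=7, slow++,fast++
slow=7 fast=16: a[fast]=0, fast++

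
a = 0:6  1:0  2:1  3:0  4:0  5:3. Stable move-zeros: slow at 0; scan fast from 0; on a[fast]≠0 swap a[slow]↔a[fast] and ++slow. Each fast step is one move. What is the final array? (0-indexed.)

[6, 1, 3, 0, 0, 0]

slow=0 fast=0: a[fast]=6≠0 swap→a[0]=6, slow++,fast++
slow=1 fast=1: a[fast]=0, fast++
slow=1 fast=2: a[fast]=1≠0 swap→a[1]=1, slow++,fast++
slow=2 fast=3: a[fast]=0, fast++
slow=2 fast=4: a[fast]=0, fast++
slow=2 fast=5: a[fast]=3≠0 swap→a[2]=3, slow++,fast++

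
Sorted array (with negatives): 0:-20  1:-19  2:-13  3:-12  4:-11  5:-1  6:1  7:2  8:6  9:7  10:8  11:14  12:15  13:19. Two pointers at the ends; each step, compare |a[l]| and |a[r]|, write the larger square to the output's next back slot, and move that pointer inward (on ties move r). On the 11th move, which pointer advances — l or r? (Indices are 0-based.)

r

[0,13] |-20|>|19| out[13]=400 → l++
[1,13] |-19|<=|19| out[12]=361 → r--
[1,12] |-19|>|15| out[11]=361 → l++
[2,12] |-13|<=|15| out[10]=225 → r--
[2,11] |-13|<=|14| out[9]=196 → r--
[2,10] |-13|>|8| out[8]=169 → l++
[3,10] |-12|>|8| out[7]=144 → l++
[4,10] |-11|>|8| out[6]=121 → l++
[5,10] |-1|<=|8| out[5]=64 → r--
[5,9] |-1|<=|7| out[4]=49 → r--
[5,8] |-1|<=|6| out[3]=36 → r--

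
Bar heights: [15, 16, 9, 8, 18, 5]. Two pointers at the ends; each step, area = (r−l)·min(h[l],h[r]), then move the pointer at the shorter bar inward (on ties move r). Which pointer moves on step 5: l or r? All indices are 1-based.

l

[1,6] min(15,5)*5=25 best=25 * → r--
[1,5] min(15,18)*4=60 best=60 * → l++
[2,5] min(16,18)*3=48 best=60 → l++
[3,5] min(9,18)*2=18 best=60 → l++
[4,5] min(8,18)*1=8 best=60 → l++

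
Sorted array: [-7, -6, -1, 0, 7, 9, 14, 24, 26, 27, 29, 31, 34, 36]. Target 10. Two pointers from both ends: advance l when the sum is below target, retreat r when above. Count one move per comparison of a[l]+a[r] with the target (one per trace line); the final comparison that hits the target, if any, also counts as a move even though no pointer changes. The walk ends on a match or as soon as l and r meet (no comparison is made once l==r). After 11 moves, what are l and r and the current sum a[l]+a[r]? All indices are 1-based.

[1,14] -7+36=29 >10 → r--
[1,13] -7+34=27 >10 → r--
[1,12] -7+31=24 >10 → r--
[1,11] -7+29=22 >10 → r--
[1,10] -7+27=20 >10 → r--
[1,9] -7+26=19 >10 → r--
[1,8] -7+24=17 >10 → r--
[1,7] -7+14=7 <10 → l++
[2,7] -6+14=8 <10 → l++
[3,7] -1+14=13 >10 → r--
[3,6] -1+9=8 <10 → l++

l=4, r=6, sum=9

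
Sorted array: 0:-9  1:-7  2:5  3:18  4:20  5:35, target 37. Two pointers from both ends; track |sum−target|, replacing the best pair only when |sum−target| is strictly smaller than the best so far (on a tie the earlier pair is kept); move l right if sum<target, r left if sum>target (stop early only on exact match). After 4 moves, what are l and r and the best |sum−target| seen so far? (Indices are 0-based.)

l=0 r=5: -9+35=26 d=11 *, l++
l=1 r=5: -7+35=28 d=9 *, l++
l=2 r=5: 5+35=40 d=3 *, r--
l=2 r=4: 5+20=25 d=12, l++

l=3, r=4, best |Δ|=3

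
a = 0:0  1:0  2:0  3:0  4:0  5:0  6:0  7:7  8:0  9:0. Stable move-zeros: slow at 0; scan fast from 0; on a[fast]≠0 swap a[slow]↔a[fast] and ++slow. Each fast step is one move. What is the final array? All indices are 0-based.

[7, 0, 0, 0, 0, 0, 0, 0, 0, 0]

slow=0 fast=0: a[fast]=0, fast++
slow=0 fast=1: a[fast]=0, fast++
slow=0 fast=2: a[fast]=0, fast++
slow=0 fast=3: a[fast]=0, fast++
slow=0 fast=4: a[fast]=0, fast++
slow=0 fast=5: a[fast]=0, fast++
slow=0 fast=6: a[fast]=0, fast++
slow=0 fast=7: a[fast]=7≠0 swap→a[0]=7, slow++,fast++
slow=1 fast=8: a[fast]=0, fast++
slow=1 fast=9: a[fast]=0, fast++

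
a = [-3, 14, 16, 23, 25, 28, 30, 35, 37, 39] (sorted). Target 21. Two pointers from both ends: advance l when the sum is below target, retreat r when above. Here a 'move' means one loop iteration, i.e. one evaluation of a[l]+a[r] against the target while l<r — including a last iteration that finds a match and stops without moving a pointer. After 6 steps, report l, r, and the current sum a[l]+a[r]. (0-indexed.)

l=0, r=3, sum=20

l=0 r=9: -3+39=36 >21, r--
l=0 r=8: -3+37=34 >21, r--
l=0 r=7: -3+35=32 >21, r--
l=0 r=6: -3+30=27 >21, r--
l=0 r=5: -3+28=25 >21, r--
l=0 r=4: -3+25=22 >21, r--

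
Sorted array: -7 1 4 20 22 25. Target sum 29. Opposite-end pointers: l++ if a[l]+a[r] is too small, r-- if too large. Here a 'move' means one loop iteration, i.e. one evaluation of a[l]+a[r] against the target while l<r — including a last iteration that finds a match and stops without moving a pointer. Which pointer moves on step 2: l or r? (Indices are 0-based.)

[0,5] -7+25=18 <29 → l++
[1,5] 1+25=26 <29 → l++

l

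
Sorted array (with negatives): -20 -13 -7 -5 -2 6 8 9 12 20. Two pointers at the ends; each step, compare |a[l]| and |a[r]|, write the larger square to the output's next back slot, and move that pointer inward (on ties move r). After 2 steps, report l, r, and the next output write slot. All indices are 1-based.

l=2, r=9, next write slot=8

[1,10] |-20|<=|20| out[10]=400 → r--
[1,9] |-20|>|12| out[9]=400 → l++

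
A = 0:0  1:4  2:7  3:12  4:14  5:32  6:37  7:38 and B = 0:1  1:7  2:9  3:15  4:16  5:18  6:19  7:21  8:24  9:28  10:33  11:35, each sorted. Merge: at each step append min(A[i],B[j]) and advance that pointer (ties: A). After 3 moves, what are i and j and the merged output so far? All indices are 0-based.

i=2, j=1, merged so far=[0, 1, 4]

i=0 j=0: A[i]=0<=B[j]=1 take 0, i++
i=1 j=0: A[i]=4>B[j]=1 take 1, j++
i=1 j=1: A[i]=4<=B[j]=7 take 4, i++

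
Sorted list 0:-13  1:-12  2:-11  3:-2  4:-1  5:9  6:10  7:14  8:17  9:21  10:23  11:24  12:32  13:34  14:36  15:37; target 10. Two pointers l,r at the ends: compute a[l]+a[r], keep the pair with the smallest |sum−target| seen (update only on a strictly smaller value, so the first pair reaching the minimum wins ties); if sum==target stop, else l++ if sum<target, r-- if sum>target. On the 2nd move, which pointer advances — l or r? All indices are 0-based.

l=0 r=15: -13+37=24 d=14 *, r--
l=0 r=14: -13+36=23 d=13 *, r--

r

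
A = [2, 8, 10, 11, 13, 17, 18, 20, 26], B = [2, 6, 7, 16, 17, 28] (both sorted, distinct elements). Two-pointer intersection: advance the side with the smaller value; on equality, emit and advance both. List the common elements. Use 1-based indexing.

intersection = [2, 17]

[i=1,j=1] 2==2 emit → i++,j++
[i=2,j=2] 8>6 → j++
[i=2,j=3] 8>7 → j++
[i=2,j=4] 8<16 → i++
[i=3,j=4] 10<16 → i++
[i=4,j=4] 11<16 → i++
[i=5,j=4] 13<16 → i++
[i=6,j=4] 17>16 → j++
[i=6,j=5] 17==17 emit → i++,j++
[i=7,j=6] 18<28 → i++
[i=8,j=6] 20<28 → i++
[i=9,j=6] 26<28 → i++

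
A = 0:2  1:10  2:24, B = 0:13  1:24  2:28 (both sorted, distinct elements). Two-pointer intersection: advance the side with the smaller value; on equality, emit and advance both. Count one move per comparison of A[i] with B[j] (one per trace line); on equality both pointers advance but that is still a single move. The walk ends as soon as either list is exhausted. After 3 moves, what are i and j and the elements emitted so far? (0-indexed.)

i=2, j=1, emitted=[]

i=0 j=0: 2<13, i++
i=1 j=0: 10<13, i++
i=2 j=0: 24>13, j++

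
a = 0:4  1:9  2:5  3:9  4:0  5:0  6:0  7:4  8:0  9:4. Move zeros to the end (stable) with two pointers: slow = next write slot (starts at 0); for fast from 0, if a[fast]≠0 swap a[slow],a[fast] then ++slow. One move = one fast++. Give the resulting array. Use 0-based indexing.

[4, 9, 5, 9, 4, 4, 0, 0, 0, 0]

(s=0,f=0) a[fast]=4≠0 swap→a[0]=4 → slow++,fast++
(s=1,f=1) a[fast]=9≠0 swap→a[1]=9 → slow++,fast++
(s=2,f=2) a[fast]=5≠0 swap→a[2]=5 → slow++,fast++
(s=3,f=3) a[fast]=9≠0 swap→a[3]=9 → slow++,fast++
(s=4,f=4) a[fast]=0 → fast++
(s=4,f=5) a[fast]=0 → fast++
(s=4,f=6) a[fast]=0 → fast++
(s=4,f=7) a[fast]=4≠0 swap→a[4]=4 → slow++,fast++
(s=5,f=8) a[fast]=0 → fast++
(s=5,f=9) a[fast]=4≠0 swap→a[5]=4 → slow++,fast++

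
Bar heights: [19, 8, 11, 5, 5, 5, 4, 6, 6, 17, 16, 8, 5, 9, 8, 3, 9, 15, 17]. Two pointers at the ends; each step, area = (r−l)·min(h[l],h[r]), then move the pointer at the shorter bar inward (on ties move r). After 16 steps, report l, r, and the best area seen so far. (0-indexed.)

l=0 r=18: min(19,17)*18=306 best=306 *, r--
l=0 r=17: min(19,15)*17=255 best=306, r--
l=0 r=16: min(19,9)*16=144 best=306, r--
l=0 r=15: min(19,3)*15=45 best=306, r--
l=0 r=14: min(19,8)*14=112 best=306, r--
l=0 r=13: min(19,9)*13=117 best=306, r--
l=0 r=12: min(19,5)*12=60 best=306, r--
l=0 r=11: min(19,8)*11=88 best=306, r--
l=0 r=10: min(19,16)*10=160 best=306, r--
l=0 r=9: min(19,17)*9=153 best=306, r--
l=0 r=8: min(19,6)*8=48 best=306, r--
l=0 r=7: min(19,6)*7=42 best=306, r--
l=0 r=6: min(19,4)*6=24 best=306, r--
l=0 r=5: min(19,5)*5=25 best=306, r--
l=0 r=4: min(19,5)*4=20 best=306, r--
l=0 r=3: min(19,5)*3=15 best=306, r--

l=0, r=2, best area=306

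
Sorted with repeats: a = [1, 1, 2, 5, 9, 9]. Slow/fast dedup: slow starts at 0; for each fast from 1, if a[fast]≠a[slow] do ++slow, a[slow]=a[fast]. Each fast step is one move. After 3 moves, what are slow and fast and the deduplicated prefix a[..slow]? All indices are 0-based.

slow=2, fast=4, prefix=[1, 2, 5]

slow=0 fast=1: a[fast]=1=a[slow] dup, fast++
slow=0 fast=2: a[fast]=2≠a[slow]=1 write a[1]=2, slow++,fast++
slow=1 fast=3: a[fast]=5≠a[slow]=2 write a[2]=5, slow++,fast++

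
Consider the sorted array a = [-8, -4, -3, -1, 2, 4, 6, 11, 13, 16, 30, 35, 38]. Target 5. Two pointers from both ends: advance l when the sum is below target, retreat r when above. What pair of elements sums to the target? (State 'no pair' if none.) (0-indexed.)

l=0 r=12: -8+38=30 >5, r--
l=0 r=11: -8+35=27 >5, r--
l=0 r=10: -8+30=22 >5, r--
l=0 r=9: -8+16=8 >5, r--
l=0 r=8: -8+13=5, found

(-8, 13)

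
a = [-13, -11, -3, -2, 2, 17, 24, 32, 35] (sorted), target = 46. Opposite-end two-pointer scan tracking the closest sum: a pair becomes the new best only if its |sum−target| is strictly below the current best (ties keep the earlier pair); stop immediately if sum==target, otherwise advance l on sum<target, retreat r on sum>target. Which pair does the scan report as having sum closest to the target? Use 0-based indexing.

pair (17, 32) with sum 49 (|Δ|=3)

l=0 r=8: -13+35=22 d=24 *, l++
l=1 r=8: -11+35=24 d=22 *, l++
l=2 r=8: -3+35=32 d=14 *, l++
l=3 r=8: -2+35=33 d=13 *, l++
l=4 r=8: 2+35=37 d=9 *, l++
l=5 r=8: 17+35=52 d=6 *, r--
l=5 r=7: 17+32=49 d=3 *, r--
l=5 r=6: 17+24=41 d=5, l++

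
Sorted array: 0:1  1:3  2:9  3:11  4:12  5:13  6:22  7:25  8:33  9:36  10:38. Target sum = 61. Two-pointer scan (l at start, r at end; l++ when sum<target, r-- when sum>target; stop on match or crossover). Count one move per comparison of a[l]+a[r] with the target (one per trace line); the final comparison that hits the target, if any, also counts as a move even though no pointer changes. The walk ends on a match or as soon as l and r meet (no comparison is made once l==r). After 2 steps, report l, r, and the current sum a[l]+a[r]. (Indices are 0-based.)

l=2, r=10, sum=47

l=0 r=10: 1+38=39 <61, l++
l=1 r=10: 3+38=41 <61, l++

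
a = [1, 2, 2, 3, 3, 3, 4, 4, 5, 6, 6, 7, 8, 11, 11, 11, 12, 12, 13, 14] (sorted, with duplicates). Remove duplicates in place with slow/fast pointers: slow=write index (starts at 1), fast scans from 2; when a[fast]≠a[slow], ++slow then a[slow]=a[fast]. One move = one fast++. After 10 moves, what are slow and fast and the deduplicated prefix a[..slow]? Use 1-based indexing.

slow=6, fast=12, prefix=[1, 2, 3, 4, 5, 6]

(s=1,f=2) a[fast]=2≠a[slow]=1 write a[2]=2 → slow++,fast++
(s=2,f=3) a[fast]=2=a[slow] dup → fast++
(s=2,f=4) a[fast]=3≠a[slow]=2 write a[3]=3 → slow++,fast++
(s=3,f=5) a[fast]=3=a[slow] dup → fast++
(s=3,f=6) a[fast]=3=a[slow] dup → fast++
(s=3,f=7) a[fast]=4≠a[slow]=3 write a[4]=4 → slow++,fast++
(s=4,f=8) a[fast]=4=a[slow] dup → fast++
(s=4,f=9) a[fast]=5≠a[slow]=4 write a[5]=5 → slow++,fast++
(s=5,f=10) a[fast]=6≠a[slow]=5 write a[6]=6 → slow++,fast++
(s=6,f=11) a[fast]=6=a[slow] dup → fast++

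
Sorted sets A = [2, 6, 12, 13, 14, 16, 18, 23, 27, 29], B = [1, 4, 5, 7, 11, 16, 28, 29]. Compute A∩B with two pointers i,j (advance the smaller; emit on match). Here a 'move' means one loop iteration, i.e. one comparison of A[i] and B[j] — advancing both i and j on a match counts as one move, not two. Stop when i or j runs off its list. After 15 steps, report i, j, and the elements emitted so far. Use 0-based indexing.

i=9, j=7, emitted=[16]

i=0 j=0: 2>1, j++
i=0 j=1: 2<4, i++
i=1 j=1: 6>4, j++
i=1 j=2: 6>5, j++
i=1 j=3: 6<7, i++
i=2 j=3: 12>7, j++
i=2 j=4: 12>11, j++
i=2 j=5: 12<16, i++
i=3 j=5: 13<16, i++
i=4 j=5: 14<16, i++
i=5 j=5: 16==16 emit, i++,j++
i=6 j=6: 18<28, i++
i=7 j=6: 23<28, i++
i=8 j=6: 27<28, i++
i=9 j=6: 29>28, j++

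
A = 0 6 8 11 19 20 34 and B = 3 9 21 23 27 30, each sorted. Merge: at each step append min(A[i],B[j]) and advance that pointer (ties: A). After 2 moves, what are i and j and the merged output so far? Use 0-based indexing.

i=0 j=0: A[i]=0<=B[j]=3 take 0, i++
i=1 j=0: A[i]=6>B[j]=3 take 3, j++

i=1, j=1, merged so far=[0, 3]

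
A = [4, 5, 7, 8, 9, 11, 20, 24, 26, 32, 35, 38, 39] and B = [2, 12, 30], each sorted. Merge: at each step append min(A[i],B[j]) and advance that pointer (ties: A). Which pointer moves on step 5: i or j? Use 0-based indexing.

[i=0,j=0] A[i]=4>B[j]=2 take 2 → j++
[i=0,j=1] A[i]=4<=B[j]=12 take 4 → i++
[i=1,j=1] A[i]=5<=B[j]=12 take 5 → i++
[i=2,j=1] A[i]=7<=B[j]=12 take 7 → i++
[i=3,j=1] A[i]=8<=B[j]=12 take 8 → i++

i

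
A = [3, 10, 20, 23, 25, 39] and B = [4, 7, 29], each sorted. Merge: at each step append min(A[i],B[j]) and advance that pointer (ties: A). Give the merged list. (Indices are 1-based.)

[3, 4, 7, 10, 20, 23, 25, 29, 39]

i=1 j=1: A[i]=3<=B[j]=4 take 3, i++
i=2 j=1: A[i]=10>B[j]=4 take 4, j++
i=2 j=2: A[i]=10>B[j]=7 take 7, j++
i=2 j=3: A[i]=10<=B[j]=29 take 10, i++
i=3 j=3: A[i]=20<=B[j]=29 take 20, i++
i=4 j=3: A[i]=23<=B[j]=29 take 23, i++
i=5 j=3: A[i]=25<=B[j]=29 take 25, i++
i=6 j=3: A[i]=39>B[j]=29 take 29, j++
i=6 j=4: B done, take A[i]=39, i++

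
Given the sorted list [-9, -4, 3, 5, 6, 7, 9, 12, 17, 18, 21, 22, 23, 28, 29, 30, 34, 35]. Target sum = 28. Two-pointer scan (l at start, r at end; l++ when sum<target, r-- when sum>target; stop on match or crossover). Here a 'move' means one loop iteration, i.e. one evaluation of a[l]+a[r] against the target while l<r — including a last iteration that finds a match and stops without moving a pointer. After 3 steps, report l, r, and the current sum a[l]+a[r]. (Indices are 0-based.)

l=0 r=17: -9+35=26 <28, l++
l=1 r=17: -4+35=31 >28, r--
l=1 r=16: -4+34=30 >28, r--

l=1, r=15, sum=26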